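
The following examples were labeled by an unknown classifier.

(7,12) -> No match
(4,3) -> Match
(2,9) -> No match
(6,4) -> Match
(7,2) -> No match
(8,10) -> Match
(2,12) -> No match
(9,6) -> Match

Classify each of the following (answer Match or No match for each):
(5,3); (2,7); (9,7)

Rule: |first − second| ≤ 3. This holds for each 'Match' example and fails for each 'No match' one.
(5,3): |5−3| = 2 — satisfies this, so Match. (2,7): |2−7| = 5 — lacks this property, so No match. (9,7): |9−7| = 2 — satisfies this, so Match.

Match, No match, Match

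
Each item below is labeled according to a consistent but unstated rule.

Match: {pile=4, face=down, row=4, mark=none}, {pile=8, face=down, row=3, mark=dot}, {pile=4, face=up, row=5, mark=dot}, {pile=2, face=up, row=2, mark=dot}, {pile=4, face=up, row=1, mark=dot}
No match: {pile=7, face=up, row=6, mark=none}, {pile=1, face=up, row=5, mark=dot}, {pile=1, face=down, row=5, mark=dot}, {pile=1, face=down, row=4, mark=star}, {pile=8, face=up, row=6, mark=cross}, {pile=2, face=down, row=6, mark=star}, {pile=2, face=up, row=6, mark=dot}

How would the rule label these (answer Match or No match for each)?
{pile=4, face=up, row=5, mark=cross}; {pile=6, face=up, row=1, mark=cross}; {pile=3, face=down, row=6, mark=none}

Match, Match, No match

The pattern is that an item is 'Match' exactly when: row ≤ 5 AND pile ≥ 2.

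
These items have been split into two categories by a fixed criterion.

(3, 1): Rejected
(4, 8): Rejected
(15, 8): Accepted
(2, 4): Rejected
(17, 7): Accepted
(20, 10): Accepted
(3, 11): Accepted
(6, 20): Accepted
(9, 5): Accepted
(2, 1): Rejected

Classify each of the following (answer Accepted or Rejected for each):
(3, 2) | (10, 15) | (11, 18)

Every 'Accepted' example satisfies: sum ≥ 14. None of the 'Rejected' examples do.
(3, 2): 3+2 = 5, does not pass → Rejected.
(10, 15): 10+15 = 25, qualifies → Accepted.
(11, 18): 11+18 = 29, qualifies → Accepted.

Rejected, Accepted, Accepted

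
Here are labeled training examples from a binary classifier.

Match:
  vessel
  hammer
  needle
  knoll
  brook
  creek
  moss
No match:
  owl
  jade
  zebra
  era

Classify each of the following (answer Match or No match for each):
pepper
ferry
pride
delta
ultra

Match, Match, No match, No match, No match

The simplest hypothesis consistent with all the labels is: has a double letter.
pepper: 'pp' doubled — qualifies, so Match.
ferry: 'rr' doubled — qualifies, so Match.
pride: no doubled letter — lacks this property, so No match.
delta: no doubled letter — lacks this property, so No match.
ultra: no doubled letter — lacks this property, so No match.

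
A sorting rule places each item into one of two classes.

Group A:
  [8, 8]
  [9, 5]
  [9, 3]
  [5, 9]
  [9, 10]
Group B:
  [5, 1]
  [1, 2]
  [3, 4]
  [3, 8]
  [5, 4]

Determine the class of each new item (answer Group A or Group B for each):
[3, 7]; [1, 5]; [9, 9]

Group B, Group B, Group A

The classifier is using: sum ≥ 12.
[3, 7]: 3+7 = 10 — does not satisfy this, so Group B.
[1, 5]: 1+5 = 6 — does not satisfy this, so Group B.
[9, 9]: 9+9 = 18 — qualifies, so Group A.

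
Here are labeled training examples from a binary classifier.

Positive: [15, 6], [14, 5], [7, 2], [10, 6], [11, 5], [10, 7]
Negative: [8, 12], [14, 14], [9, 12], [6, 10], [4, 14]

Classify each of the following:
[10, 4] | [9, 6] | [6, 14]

The common property of the 'Positive' items is: first > second. No 'Negative' item has it.
[10, 4] — 10 > 4, hence Positive. [9, 6] — 9 > 6, hence Positive. [6, 14] — 6 < 14, hence Negative.

Positive, Positive, Negative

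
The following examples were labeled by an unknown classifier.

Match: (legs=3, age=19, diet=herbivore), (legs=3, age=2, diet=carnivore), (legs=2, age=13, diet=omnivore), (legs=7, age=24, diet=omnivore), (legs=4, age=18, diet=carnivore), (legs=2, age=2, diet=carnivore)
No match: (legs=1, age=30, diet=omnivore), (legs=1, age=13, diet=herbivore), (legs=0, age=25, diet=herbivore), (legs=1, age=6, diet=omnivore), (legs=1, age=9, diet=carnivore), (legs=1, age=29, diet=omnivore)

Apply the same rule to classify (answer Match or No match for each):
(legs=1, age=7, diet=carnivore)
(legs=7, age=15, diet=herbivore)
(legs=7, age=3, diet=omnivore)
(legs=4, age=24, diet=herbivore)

A rule that fits every label: legs ≥ 2 — true of each 'Match' example, false of each 'No match' one.

No match, Match, Match, Match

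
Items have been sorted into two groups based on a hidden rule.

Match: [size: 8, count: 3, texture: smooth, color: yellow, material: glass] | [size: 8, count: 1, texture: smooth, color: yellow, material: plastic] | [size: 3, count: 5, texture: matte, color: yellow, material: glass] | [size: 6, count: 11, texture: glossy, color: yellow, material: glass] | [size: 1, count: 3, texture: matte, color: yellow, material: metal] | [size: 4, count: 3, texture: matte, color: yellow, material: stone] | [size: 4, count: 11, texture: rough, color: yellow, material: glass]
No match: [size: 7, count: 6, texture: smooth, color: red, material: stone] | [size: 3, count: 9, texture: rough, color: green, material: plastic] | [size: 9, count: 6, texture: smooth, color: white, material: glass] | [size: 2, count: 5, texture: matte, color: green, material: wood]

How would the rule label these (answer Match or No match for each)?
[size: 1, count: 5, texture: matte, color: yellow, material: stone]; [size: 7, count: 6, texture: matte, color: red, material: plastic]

Match, No match

Comparing the two groups points to one rule — color is yellow.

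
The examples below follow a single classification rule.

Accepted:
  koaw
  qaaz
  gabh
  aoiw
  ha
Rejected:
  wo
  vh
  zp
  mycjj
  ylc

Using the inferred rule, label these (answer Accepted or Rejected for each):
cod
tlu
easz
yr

Rejected, Rejected, Accepted, Rejected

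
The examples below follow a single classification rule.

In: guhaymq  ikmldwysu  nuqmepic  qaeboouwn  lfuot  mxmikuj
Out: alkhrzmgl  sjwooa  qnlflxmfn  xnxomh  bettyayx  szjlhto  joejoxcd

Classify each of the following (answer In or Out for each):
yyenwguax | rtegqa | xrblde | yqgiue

In, Out, Out, In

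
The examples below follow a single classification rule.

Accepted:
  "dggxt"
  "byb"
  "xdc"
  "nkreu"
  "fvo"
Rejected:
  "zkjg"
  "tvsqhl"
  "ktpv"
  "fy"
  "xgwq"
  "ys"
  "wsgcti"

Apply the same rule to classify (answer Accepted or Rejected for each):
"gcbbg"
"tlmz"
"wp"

Accepted, Rejected, Rejected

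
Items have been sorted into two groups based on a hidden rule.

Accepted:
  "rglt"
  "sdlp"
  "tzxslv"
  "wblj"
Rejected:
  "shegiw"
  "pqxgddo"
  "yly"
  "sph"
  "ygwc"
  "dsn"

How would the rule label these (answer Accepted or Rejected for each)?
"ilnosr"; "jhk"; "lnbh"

Accepted, Rejected, Accepted

One predicate separates the groups cleanly: even length AND contains 'l'.
"ilnosr": length 6, has 'l' — has this property, so Accepted. "jhk": length 3, no 'l' — doesn't qualify, so Rejected. "lnbh": length 4, has 'l' — has this property, so Accepted.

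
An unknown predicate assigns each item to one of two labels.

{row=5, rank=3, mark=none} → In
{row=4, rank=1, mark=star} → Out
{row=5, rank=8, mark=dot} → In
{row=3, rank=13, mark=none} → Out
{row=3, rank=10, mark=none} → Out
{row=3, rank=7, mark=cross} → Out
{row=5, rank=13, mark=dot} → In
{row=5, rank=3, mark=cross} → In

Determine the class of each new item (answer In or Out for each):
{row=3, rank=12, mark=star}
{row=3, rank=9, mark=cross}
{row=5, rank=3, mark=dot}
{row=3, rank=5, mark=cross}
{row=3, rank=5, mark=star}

Out, Out, In, Out, Out

Rule: row = 5. This holds for each 'In' example and fails for each 'Out' one.
{row=3, rank=12, mark=star} — row = 3, hence Out.
{row=3, rank=9, mark=cross} — row = 3, hence Out.
{row=5, rank=3, mark=dot} — row = 5, hence In.
{row=3, rank=5, mark=cross} — row = 3, hence Out.
{row=3, rank=5, mark=star} — row = 3, hence Out.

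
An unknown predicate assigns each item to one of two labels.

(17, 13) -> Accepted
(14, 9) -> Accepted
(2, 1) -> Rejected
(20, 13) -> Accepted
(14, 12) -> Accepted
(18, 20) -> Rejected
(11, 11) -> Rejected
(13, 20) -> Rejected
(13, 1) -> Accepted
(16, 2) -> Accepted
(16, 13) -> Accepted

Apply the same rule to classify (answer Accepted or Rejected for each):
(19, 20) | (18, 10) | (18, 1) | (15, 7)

Rejected, Accepted, Accepted, Accepted

'Accepted' ⟺ first > second AND sum ≥ 14.
(19, 20) — 19 < 20, 19+20 = 39, hence Rejected.
(18, 10) — 18 > 10, 18+10 = 28, hence Accepted.
(18, 1) — 18 > 1, 18+1 = 19, hence Accepted.
(15, 7) — 15 > 7, 15+7 = 22, hence Accepted.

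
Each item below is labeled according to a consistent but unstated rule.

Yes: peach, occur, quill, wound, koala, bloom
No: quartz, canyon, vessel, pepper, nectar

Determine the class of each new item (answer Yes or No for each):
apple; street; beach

Yes, No, Yes

The rule appears to be: odd length.
apple: length 5 — passes, so Yes. street: length 6 — doesn't match, so No. beach: length 5 — passes, so Yes.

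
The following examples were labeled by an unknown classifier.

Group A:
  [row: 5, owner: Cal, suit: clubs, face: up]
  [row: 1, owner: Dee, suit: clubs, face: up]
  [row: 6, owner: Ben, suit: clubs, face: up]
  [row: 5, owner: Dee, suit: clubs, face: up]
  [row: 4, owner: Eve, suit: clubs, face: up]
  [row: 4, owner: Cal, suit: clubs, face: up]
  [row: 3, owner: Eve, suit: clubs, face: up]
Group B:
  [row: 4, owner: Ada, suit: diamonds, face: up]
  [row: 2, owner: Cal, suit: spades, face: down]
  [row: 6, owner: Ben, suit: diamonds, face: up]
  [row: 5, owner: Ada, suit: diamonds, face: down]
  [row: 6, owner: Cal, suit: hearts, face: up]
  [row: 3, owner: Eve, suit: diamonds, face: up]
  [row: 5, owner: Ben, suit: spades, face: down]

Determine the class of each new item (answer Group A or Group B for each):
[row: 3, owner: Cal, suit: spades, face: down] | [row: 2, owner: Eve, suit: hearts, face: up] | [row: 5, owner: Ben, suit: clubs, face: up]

'Group A' ⟺ suit is clubs.
Group B: [row: 3, owner: Cal, suit: spades, face: down], since suit is spades. Group B: [row: 2, owner: Eve, suit: hearts, face: up], since suit is hearts. Group A: [row: 5, owner: Ben, suit: clubs, face: up], since suit is clubs.

Group B, Group B, Group A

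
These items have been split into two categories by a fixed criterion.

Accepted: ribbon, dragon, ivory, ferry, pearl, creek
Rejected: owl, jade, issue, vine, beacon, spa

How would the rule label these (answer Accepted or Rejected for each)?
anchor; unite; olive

Accepted, Rejected, Rejected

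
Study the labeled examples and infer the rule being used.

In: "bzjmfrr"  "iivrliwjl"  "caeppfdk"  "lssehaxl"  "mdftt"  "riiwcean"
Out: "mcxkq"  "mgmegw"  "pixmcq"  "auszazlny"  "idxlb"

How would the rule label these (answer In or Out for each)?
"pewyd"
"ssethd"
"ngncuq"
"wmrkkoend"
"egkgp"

Out, In, Out, In, Out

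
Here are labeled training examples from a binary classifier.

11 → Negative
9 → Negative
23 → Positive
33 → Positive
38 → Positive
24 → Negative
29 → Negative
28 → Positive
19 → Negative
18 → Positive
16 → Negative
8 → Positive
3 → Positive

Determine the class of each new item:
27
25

'Positive' ⟺ ≡ 3 (mod 5).
27 — 27 mod 5 = 2, hence Negative.
25 — 25 mod 5 = 0, hence Negative.

Negative, Negative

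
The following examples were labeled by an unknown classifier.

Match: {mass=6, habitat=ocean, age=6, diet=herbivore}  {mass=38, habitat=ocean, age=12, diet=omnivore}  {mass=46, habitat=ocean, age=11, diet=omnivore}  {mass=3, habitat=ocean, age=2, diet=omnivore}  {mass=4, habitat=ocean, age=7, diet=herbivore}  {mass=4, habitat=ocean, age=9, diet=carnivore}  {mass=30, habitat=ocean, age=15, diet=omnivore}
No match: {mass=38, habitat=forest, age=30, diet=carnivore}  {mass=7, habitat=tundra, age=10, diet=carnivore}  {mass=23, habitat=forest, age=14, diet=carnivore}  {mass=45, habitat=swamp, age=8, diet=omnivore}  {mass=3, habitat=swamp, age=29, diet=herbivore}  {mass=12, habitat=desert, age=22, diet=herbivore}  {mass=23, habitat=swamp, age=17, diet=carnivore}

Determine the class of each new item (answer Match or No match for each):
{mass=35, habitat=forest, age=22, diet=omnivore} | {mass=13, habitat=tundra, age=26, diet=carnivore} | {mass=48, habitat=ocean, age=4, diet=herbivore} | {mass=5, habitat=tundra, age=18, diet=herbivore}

No match, No match, Match, No match

The pattern is that an item is 'Match' exactly when: habitat is ocean.
{mass=35, habitat=forest, age=22, diet=omnivore}: habitat is forest, fails this test → No match.
{mass=13, habitat=tundra, age=26, diet=carnivore}: habitat is tundra, fails this test → No match.
{mass=48, habitat=ocean, age=4, diet=herbivore}: habitat is ocean, matches → Match.
{mass=5, habitat=tundra, age=18, diet=herbivore}: habitat is tundra, fails this test → No match.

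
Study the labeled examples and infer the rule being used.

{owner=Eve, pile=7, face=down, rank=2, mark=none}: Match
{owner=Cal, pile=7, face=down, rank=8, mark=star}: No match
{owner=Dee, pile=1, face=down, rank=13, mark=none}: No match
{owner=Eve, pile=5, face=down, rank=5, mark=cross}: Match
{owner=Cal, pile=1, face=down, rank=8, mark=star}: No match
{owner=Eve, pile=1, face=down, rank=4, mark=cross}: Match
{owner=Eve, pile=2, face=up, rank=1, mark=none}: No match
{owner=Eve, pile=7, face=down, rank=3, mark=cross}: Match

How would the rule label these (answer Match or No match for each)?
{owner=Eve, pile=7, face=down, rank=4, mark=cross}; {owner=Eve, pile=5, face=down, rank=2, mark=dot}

Match, Match

The simplest hypothesis consistent with all the labels is: owner is Eve AND face is down.
{owner=Eve, pile=7, face=down, rank=4, mark=cross}: Match (owner is Eve, face is down).
{owner=Eve, pile=5, face=down, rank=2, mark=dot}: Match (owner is Eve, face is down).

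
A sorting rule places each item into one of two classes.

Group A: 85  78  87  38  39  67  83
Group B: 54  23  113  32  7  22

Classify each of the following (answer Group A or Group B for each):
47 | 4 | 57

Group A, Group B, Group A

A rule that fits every label: digit sum ≥ 10 — true of each 'Group A' example, false of each 'Group B' one.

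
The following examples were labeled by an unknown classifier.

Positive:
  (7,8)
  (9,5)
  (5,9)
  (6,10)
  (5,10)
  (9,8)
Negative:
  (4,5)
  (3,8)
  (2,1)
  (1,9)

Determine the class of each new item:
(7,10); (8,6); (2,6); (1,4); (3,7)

Positive, Positive, Negative, Negative, Negative

The classifier is using: sum ≥ 14.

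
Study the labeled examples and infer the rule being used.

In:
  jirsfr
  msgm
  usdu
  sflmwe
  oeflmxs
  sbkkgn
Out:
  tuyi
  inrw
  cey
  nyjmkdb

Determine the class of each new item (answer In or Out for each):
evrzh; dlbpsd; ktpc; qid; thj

All 'In' examples share one property — contains 's' — and every 'Out' example lacks it.
evrzh — no 's', hence Out. dlbpsd — has 's', hence In. ktpc — no 's', hence Out. qid — no 's', hence Out. thj — no 's', hence Out.

Out, In, Out, Out, Out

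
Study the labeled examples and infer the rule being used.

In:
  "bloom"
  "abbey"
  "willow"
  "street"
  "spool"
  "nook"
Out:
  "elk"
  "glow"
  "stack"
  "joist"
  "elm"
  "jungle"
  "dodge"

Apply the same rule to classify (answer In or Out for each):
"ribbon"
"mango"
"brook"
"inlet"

In, Out, In, Out

The classifier is using: has a double letter.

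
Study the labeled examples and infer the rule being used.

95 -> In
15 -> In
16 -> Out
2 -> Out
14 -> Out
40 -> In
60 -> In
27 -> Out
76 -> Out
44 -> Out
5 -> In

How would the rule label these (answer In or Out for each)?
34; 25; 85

Out, In, In

The simplest hypothesis consistent with all the labels is: multiple of 5.
34: 34 = 5·6 + 4 — does not fit, so Out. 25: 25 = 5·5 — satisfies this, so In. 85: 85 = 5·17 — satisfies this, so In.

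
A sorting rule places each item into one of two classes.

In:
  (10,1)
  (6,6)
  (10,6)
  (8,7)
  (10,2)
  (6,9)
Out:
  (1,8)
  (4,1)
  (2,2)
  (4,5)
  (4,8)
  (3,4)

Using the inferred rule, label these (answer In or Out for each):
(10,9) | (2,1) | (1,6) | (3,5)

'In' ⟺ first ≥ 5.
(10,9): first 10 — fits, so In. (2,1): first 2 — does not pass, so Out. (1,6): first 1 — does not pass, so Out. (3,5): first 3 — does not pass, so Out.

In, Out, Out, Out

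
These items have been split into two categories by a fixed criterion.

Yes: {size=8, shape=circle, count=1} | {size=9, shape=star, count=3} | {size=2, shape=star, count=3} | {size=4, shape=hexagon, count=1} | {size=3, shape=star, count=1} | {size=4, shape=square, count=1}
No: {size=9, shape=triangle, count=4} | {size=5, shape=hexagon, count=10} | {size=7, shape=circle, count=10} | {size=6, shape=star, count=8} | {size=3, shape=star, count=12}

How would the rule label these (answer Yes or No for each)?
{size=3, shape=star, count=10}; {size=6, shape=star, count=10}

Every 'Yes' example satisfies: count ≤ 3. None of the 'No' examples do.
No: {size=3, shape=star, count=10}, since count = 10. No: {size=6, shape=star, count=10}, since count = 10.

No, No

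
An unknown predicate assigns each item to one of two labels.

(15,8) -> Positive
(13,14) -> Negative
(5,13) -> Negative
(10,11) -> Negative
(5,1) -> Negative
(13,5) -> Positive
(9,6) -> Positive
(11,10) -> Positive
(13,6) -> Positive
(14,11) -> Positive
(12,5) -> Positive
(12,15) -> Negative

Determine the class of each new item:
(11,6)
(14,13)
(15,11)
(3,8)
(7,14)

The common property of the 'Positive' items is: first > second AND sum ≥ 15. No 'Negative' item has it.
(11,6) → 11 > 6, 11+6 = 17 → Positive. (14,13) → 14 > 13, 14+13 = 27 → Positive. (15,11) → 15 > 11, 15+11 = 26 → Positive. (3,8) → 3 < 8, 3+8 = 11 → Negative. (7,14) → 7 < 14, 7+14 = 21 → Negative.

Positive, Positive, Positive, Negative, Negative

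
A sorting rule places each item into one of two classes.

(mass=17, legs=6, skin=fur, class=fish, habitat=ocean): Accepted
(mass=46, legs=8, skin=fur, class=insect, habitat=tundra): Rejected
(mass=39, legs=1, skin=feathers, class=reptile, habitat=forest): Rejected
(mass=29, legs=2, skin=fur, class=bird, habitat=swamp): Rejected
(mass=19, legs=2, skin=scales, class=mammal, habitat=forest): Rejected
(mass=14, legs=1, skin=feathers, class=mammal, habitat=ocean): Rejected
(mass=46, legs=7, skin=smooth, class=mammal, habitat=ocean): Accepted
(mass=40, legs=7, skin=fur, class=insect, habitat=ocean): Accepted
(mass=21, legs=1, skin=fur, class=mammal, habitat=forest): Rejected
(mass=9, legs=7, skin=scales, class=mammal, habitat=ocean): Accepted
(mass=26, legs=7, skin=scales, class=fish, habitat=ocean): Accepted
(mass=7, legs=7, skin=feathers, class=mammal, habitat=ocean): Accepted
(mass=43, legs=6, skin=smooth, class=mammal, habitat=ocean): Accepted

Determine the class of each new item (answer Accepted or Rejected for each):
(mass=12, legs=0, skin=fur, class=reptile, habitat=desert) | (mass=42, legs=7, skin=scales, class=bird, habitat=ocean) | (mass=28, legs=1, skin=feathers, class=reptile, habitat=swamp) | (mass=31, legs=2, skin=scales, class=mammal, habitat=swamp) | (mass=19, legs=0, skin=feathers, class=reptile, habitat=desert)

Rejected, Accepted, Rejected, Rejected, Rejected

Every 'Accepted' example satisfies: habitat is ocean AND legs ≥ 2. None of the 'Rejected' examples do.
(mass=12, legs=0, skin=fur, class=reptile, habitat=desert) — habitat is desert, legs = 0, hence Rejected.
(mass=42, legs=7, skin=scales, class=bird, habitat=ocean) — habitat is ocean, legs = 7, hence Accepted.
(mass=28, legs=1, skin=feathers, class=reptile, habitat=swamp) — habitat is swamp, legs = 1, hence Rejected.
(mass=31, legs=2, skin=scales, class=mammal, habitat=swamp) — habitat is swamp, legs = 2, hence Rejected.
(mass=19, legs=0, skin=feathers, class=reptile, habitat=desert) — habitat is desert, legs = 0, hence Rejected.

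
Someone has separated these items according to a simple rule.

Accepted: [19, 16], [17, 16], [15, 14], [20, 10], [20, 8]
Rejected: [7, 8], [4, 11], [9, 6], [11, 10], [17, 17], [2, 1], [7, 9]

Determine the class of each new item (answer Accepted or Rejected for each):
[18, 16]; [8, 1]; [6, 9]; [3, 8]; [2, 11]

Accepted, Rejected, Rejected, Rejected, Rejected

Rule: first > second AND sum ≥ 28. This holds for each 'Accepted' example and fails for each 'Rejected' one.
Accepted: [18, 16], since 18 > 16, 18+16 = 34. Rejected: [8, 1], since 8 > 1, 8+1 = 9. Rejected: [6, 9], since 6 < 9, 6+9 = 15. Rejected: [3, 8], since 3 < 8, 3+8 = 11. Rejected: [2, 11], since 2 < 11, 2+11 = 13.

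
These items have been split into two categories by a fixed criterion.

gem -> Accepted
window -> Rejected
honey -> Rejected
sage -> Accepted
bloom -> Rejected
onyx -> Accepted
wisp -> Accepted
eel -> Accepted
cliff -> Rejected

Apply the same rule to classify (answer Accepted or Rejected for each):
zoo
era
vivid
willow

Accepted, Accepted, Rejected, Rejected

One predicate separates the groups cleanly: length ≤ 4.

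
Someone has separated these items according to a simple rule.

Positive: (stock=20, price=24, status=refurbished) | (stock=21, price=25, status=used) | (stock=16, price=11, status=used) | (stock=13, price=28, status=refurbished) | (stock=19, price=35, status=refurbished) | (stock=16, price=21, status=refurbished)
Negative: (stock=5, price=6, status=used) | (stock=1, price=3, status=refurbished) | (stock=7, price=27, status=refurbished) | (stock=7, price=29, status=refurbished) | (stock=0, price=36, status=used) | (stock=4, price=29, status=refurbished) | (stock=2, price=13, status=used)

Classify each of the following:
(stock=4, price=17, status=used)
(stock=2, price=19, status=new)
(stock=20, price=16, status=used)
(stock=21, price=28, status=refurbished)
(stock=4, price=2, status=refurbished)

Negative, Negative, Positive, Positive, Negative

The pattern is that an item is 'Positive' exactly when: stock ≥ 13.
Negative: (stock=4, price=17, status=used), since stock = 4. Negative: (stock=2, price=19, status=new), since stock = 2. Positive: (stock=20, price=16, status=used), since stock = 20. Positive: (stock=21, price=28, status=refurbished), since stock = 21. Negative: (stock=4, price=2, status=refurbished), since stock = 4.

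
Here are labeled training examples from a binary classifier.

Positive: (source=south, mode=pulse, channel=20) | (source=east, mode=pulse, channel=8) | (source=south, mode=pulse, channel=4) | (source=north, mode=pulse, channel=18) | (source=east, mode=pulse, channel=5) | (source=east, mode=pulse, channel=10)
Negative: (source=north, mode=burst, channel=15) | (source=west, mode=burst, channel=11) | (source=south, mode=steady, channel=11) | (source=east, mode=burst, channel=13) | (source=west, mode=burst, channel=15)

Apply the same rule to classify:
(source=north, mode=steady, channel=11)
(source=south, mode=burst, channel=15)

The rule appears to be: mode is pulse.
(source=north, mode=steady, channel=11) — mode is steady, hence Negative.
(source=south, mode=burst, channel=15) — mode is burst, hence Negative.

Negative, Negative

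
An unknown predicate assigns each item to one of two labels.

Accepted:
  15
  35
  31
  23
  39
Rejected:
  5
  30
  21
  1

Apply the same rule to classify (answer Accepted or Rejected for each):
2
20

The simplest hypothesis consistent with all the labels is: ≡ 3 (mod 4).
Rejected: 2, since 2 mod 4 = 2. Rejected: 20, since 20 mod 4 = 0.

Rejected, Rejected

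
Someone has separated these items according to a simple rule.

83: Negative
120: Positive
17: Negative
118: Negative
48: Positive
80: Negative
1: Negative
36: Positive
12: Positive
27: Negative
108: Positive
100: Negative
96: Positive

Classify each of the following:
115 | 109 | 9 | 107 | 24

The common property of the 'Positive' items is: multiple of 6. No 'Negative' item has it.
115: 115 = 6·19 + 1, lacks this property → Negative. 109: 109 = 6·18 + 1, lacks this property → Negative. 9: 9 = 6·1 + 3, lacks this property → Negative. 107: 107 = 6·17 + 5, lacks this property → Negative. 24: 24 = 6·4, has this property → Positive.

Negative, Negative, Negative, Negative, Positive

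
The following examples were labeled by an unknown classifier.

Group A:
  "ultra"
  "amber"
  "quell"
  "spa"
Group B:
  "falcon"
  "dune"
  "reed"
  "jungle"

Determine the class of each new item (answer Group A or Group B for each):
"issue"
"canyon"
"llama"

The distinguishing property — odd length — holds for all the 'Group A' cases and none of the 'Group B' cases.
"issue": length 5 — has this property, so Group A.
"canyon": length 6 — lacks this property, so Group B.
"llama": length 5 — has this property, so Group A.

Group A, Group B, Group A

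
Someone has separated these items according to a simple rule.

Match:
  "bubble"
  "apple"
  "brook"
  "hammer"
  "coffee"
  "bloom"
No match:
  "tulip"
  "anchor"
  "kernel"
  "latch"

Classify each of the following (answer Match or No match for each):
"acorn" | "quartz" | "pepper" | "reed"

All 'Match' examples share one property — has a double letter — and every 'No match' example lacks it.

No match, No match, Match, Match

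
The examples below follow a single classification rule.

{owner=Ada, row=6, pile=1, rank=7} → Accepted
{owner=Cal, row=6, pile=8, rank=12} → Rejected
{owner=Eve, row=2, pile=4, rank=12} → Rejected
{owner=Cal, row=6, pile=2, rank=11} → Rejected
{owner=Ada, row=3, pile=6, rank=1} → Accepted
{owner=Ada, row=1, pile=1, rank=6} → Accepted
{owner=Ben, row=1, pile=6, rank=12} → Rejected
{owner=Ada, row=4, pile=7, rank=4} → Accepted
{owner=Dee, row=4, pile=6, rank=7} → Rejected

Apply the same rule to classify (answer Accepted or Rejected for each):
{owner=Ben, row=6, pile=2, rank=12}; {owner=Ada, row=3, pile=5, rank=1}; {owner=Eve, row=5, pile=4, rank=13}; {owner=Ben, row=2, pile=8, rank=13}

Rejected, Accepted, Rejected, Rejected

Rule: owner is Ada. This holds for each 'Accepted' example and fails for each 'Rejected' one.
{owner=Ben, row=6, pile=2, rank=12}: owner is Ben — does not fit, so Rejected.
{owner=Ada, row=3, pile=5, rank=1}: owner is Ada — qualifies, so Accepted.
{owner=Eve, row=5, pile=4, rank=13}: owner is Eve — does not fit, so Rejected.
{owner=Ben, row=2, pile=8, rank=13}: owner is Ben — does not fit, so Rejected.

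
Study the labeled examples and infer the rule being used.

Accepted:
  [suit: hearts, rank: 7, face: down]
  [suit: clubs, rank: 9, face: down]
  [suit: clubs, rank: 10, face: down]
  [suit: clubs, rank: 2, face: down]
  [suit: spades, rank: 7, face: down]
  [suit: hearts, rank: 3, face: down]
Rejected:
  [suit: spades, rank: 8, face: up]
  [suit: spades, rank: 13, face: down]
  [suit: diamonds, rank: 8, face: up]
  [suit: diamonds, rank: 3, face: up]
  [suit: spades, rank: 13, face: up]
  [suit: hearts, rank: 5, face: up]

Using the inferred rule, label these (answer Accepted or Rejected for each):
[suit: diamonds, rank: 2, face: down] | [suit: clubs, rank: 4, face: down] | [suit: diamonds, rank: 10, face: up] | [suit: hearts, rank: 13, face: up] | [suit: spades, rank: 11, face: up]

A rule that fits every label: face is down AND rank ≤ 10 — true of each 'Accepted' example, false of each 'Rejected' one.

Accepted, Accepted, Rejected, Rejected, Rejected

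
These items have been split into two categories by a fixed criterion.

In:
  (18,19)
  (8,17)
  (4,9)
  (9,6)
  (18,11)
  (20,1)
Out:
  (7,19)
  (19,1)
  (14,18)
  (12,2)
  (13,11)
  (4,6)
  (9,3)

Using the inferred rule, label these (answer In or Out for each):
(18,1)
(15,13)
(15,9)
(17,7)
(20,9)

In, Out, Out, Out, In

Every 'In' example satisfies: sum is odd. None of the 'Out' examples do.
(18,1): 18+1 = 19, qualifies → In.
(15,13): 15+13 = 28, lacks this property → Out.
(15,9): 15+9 = 24, lacks this property → Out.
(17,7): 17+7 = 24, lacks this property → Out.
(20,9): 20+9 = 29, qualifies → In.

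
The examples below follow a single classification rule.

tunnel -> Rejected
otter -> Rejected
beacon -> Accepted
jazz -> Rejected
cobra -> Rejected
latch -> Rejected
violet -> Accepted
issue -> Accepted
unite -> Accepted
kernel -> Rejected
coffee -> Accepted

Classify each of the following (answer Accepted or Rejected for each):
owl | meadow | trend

Rejected, Accepted, Rejected

Every 'Accepted' example satisfies: has ≥ 3 vowels. None of the 'Rejected' examples do.
Rejected: owl, since 1 vowel. Accepted: meadow, since 3 vowels. Rejected: trend, since 1 vowel.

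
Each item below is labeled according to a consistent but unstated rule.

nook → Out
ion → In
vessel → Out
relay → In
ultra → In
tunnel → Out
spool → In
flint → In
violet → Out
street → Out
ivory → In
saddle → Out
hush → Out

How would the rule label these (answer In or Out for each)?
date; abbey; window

Out, In, Out

Checking candidate rules against both groups, what survives is: odd length.
date: length 4 — lacks this property, so Out.
abbey: length 5 — checks out, so In.
window: length 6 — lacks this property, so Out.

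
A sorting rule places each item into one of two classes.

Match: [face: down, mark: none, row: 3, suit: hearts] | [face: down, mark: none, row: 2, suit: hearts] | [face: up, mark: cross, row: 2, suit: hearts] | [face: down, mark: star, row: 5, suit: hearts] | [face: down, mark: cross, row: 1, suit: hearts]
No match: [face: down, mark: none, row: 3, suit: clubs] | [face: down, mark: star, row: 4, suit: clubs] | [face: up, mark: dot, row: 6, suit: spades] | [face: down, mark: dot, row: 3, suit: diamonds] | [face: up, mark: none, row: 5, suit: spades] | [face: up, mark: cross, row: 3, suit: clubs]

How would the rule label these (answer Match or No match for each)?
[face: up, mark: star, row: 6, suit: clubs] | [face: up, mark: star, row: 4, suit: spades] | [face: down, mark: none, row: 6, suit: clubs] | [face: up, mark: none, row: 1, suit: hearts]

No match, No match, No match, Match

The simplest hypothesis consistent with all the labels is: suit is hearts.
[face: up, mark: star, row: 6, suit: clubs] — suit is clubs, hence No match.
[face: up, mark: star, row: 4, suit: spades] — suit is spades, hence No match.
[face: down, mark: none, row: 6, suit: clubs] — suit is clubs, hence No match.
[face: up, mark: none, row: 1, suit: hearts] — suit is hearts, hence Match.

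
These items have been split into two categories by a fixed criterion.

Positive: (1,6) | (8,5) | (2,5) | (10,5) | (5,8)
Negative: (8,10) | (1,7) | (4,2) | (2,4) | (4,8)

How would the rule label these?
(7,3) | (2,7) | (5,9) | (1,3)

Negative, Positive, Negative, Negative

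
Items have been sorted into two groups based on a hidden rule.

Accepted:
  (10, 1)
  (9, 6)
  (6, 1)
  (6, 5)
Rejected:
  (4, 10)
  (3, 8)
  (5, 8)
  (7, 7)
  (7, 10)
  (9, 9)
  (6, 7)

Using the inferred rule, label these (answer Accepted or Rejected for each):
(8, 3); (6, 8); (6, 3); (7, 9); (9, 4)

Accepted, Rejected, Accepted, Rejected, Accepted

The common property of the 'Accepted' items is: first > second. No 'Rejected' item has it.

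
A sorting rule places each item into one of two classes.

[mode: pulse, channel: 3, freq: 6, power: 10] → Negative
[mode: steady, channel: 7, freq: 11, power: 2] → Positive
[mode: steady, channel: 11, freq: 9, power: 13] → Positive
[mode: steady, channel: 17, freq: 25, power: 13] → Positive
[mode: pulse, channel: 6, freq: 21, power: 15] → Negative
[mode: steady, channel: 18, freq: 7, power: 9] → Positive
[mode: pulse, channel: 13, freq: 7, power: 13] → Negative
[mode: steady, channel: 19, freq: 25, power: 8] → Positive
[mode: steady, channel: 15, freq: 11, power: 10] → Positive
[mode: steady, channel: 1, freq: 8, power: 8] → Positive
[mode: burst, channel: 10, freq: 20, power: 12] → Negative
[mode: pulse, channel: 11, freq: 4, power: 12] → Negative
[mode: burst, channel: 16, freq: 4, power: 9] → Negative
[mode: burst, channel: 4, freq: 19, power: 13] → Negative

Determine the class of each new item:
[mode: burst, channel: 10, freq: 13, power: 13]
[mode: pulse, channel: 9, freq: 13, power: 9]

The pattern is that an item is 'Positive' exactly when: mode is steady.
[mode: burst, channel: 10, freq: 13, power: 13]: mode is burst, doesn't qualify → Negative.
[mode: pulse, channel: 9, freq: 13, power: 9]: mode is pulse, doesn't qualify → Negative.

Negative, Negative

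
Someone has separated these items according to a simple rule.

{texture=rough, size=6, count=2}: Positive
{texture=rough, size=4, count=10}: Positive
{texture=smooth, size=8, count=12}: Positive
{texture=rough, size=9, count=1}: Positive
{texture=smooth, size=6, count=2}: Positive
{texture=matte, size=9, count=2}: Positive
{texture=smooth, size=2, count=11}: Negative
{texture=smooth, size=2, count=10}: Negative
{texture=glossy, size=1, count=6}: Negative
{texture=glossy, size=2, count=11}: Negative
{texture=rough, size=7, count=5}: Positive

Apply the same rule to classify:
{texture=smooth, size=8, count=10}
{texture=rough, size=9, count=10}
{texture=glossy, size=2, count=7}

All 'Positive' examples share one property — size ≥ 4 — and every 'Negative' example lacks it.
{texture=smooth, size=8, count=10}: size = 8, fits → Positive. {texture=rough, size=9, count=10}: size = 9, fits → Positive. {texture=glossy, size=2, count=7}: size = 2, does not pass → Negative.

Positive, Positive, Negative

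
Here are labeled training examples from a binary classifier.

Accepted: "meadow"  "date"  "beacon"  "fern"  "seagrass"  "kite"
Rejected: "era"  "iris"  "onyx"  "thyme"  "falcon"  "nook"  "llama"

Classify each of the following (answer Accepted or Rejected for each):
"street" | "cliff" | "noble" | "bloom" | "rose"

Accepted, Rejected, Rejected, Rejected, Accepted

The classifier is using: even length AND contains 'e'.
Accepted: "street", since length 6, has 'e'.
Rejected: "cliff", since length 5, no 'e'.
Rejected: "noble", since length 5, has 'e'.
Rejected: "bloom", since length 5, no 'e'.
Accepted: "rose", since length 4, has 'e'.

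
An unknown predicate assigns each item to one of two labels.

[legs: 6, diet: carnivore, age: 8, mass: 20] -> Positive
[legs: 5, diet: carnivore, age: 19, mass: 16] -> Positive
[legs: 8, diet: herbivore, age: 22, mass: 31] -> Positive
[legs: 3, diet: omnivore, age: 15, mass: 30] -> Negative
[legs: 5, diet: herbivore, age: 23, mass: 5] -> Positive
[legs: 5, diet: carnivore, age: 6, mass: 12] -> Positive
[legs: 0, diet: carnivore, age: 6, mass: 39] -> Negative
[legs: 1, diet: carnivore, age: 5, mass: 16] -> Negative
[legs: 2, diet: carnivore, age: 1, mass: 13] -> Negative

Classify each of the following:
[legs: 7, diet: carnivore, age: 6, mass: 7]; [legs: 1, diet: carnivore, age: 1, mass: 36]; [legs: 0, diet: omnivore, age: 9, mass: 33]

A rule that fits every label: legs ≥ 5 — true of each 'Positive' example, false of each 'Negative' one.
[legs: 7, diet: carnivore, age: 6, mass: 7]: legs = 7 — fits, so Positive. [legs: 1, diet: carnivore, age: 1, mass: 36]: legs = 1 — does not satisfy this, so Negative. [legs: 0, diet: omnivore, age: 9, mass: 33]: legs = 0 — does not satisfy this, so Negative.

Positive, Negative, Negative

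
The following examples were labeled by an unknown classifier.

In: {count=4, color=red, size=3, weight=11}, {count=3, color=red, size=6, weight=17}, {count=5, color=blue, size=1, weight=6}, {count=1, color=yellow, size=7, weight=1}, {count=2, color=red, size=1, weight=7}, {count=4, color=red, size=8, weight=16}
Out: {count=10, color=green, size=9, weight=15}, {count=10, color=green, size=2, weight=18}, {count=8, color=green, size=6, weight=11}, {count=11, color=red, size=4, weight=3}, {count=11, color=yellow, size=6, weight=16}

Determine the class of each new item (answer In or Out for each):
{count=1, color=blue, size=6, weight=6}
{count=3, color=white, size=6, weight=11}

In, In

Every 'In' example satisfies: count ≤ 5. None of the 'Out' examples do.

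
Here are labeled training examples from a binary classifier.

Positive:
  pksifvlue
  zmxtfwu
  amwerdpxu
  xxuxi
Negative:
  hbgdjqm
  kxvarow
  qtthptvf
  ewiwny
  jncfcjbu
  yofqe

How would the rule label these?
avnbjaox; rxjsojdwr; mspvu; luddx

Rule: odd length AND contains 'u'. This holds for each 'Positive' example and fails for each 'Negative' one.

Negative, Negative, Positive, Positive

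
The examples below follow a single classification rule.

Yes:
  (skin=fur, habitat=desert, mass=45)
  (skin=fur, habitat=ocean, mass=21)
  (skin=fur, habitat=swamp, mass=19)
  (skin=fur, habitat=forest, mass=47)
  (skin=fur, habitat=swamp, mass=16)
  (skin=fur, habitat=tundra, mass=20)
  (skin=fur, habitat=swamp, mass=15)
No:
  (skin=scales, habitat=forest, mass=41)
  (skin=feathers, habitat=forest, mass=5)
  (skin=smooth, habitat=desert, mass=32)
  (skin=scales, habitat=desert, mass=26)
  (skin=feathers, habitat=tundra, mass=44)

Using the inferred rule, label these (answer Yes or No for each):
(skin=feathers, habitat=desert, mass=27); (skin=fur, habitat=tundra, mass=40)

No, Yes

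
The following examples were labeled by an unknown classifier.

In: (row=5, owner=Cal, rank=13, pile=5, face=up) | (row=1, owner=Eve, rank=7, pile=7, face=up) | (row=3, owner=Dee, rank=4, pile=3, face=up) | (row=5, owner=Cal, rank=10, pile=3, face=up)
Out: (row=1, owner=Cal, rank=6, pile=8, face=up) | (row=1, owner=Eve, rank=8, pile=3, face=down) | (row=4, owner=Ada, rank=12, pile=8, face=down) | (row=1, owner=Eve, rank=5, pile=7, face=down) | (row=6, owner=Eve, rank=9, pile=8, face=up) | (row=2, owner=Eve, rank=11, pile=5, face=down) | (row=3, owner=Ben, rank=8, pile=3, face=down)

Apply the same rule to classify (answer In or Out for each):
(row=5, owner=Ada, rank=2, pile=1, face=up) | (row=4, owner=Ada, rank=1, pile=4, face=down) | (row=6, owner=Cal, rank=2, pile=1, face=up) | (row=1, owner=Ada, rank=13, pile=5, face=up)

A rule that fits every label: face is up AND pile ≤ 7 — true of each 'In' example, false of each 'Out' one.

In, Out, In, In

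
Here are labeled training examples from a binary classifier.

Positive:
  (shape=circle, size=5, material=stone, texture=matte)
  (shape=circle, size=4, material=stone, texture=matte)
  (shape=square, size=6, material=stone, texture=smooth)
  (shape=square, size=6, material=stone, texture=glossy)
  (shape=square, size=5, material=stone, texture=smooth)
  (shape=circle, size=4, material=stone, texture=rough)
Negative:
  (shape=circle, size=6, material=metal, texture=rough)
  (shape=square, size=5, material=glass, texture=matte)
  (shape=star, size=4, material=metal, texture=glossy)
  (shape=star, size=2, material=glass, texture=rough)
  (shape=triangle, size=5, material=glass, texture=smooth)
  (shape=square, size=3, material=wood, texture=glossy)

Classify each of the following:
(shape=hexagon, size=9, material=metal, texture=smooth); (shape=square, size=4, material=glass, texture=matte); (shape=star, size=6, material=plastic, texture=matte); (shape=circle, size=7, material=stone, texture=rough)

One predicate separates the groups cleanly: material is stone.
(shape=hexagon, size=9, material=metal, texture=smooth): Negative (material is metal). (shape=square, size=4, material=glass, texture=matte): Negative (material is glass). (shape=star, size=6, material=plastic, texture=matte): Negative (material is plastic). (shape=circle, size=7, material=stone, texture=rough): Positive (material is stone).

Negative, Negative, Negative, Positive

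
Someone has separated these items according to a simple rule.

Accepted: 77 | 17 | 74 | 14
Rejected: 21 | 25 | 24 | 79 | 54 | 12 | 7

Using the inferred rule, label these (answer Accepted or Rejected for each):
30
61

Rejected, Rejected

The common property of the 'Accepted' items is: ≡ 2 (mod 3). No 'Rejected' item has it.
30: Rejected (30 mod 3 = 0).
61: Rejected (61 mod 3 = 1).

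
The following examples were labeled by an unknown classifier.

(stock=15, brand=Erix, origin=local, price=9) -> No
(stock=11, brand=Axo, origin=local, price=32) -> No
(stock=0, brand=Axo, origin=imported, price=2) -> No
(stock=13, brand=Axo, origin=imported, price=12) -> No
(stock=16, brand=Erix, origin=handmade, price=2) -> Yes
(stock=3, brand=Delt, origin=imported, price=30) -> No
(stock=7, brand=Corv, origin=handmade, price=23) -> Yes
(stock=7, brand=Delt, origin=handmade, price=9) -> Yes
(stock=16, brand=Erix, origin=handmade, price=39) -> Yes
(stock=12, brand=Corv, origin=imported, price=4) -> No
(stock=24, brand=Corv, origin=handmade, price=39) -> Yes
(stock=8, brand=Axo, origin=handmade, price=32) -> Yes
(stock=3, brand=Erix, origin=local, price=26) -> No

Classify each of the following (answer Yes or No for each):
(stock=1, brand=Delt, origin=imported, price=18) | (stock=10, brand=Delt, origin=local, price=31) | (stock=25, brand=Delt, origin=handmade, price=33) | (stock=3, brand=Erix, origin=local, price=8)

No, No, Yes, No

All 'Yes' examples share one property — origin is handmade — and every 'No' example lacks it.
(stock=1, brand=Delt, origin=imported, price=18): origin is imported, lacks this property → No.
(stock=10, brand=Delt, origin=local, price=31): origin is local, lacks this property → No.
(stock=25, brand=Delt, origin=handmade, price=33): origin is handmade, checks out → Yes.
(stock=3, brand=Erix, origin=local, price=8): origin is local, lacks this property → No.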